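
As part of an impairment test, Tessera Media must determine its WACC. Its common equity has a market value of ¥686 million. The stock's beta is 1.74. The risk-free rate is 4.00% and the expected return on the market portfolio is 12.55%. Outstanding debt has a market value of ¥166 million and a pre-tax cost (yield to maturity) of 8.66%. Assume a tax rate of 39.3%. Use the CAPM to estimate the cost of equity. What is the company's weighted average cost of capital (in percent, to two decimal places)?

16.22%

Market risk premium = 12.55% − 4.0% = 8.55%.
Cost of equity via CAPM: Re = 4.0% + 1.74 × 8.55% = 18.8770%.
Total capital V = 686 + 166 = 852.
Equity: weight = 686/852 = 0.8052; cost = 18.877%.
Debt: weight = 166/852 = 0.1948; after-tax cost = 8.66% × (1 − 39.3%) = 5.2566%.
WACC = 0.8052 × 18.8770% + 0.1948 × 5.2566% = 16.2233%.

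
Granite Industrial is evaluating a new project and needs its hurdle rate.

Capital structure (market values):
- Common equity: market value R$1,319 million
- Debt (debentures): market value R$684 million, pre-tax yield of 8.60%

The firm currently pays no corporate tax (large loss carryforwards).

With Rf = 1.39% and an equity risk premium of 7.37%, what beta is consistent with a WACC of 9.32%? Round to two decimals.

Total capital V = 1319 + 684 = 2003.
Equity weight = 1319/2003 = 0.6585.
Debentures weight = 684/2003 = 0.3415.
Debt contribution = 0.3415 × 8.6% × (1 − 0%) = 2.9368%.
Required equity contribution = 9.32% − 2.9368% = 6.3832%  ⇒  Re = 9.6934%.
CAPM: 9.6934% = 1.39% + β × 7.37%  ⇒  β = 1.1266.

1.13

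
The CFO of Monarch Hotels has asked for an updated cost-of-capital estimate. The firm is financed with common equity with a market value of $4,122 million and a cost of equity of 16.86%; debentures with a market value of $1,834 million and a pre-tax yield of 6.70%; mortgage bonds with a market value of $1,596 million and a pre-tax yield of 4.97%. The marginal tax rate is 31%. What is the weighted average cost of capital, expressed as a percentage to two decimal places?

Total capital V = 4122 + 1834 + 1596 = 7552.
Equity: weight = 4122/7552 = 0.5458; cost = 16.86%.
Debentures: weight = 1834/7552 = 0.2428; after-tax cost = 6.7% × (1 − 31%) = 4.6230%.
Mortgage bonds: weight = 1596/7552 = 0.2113; after-tax cost = 4.97% × (1 − 31%) = 3.4293%.
WACC = 0.5458 × 16.8600% + 0.2428 × 4.6230% + 0.2113 × 3.4293% = 11.0499%.

11.05%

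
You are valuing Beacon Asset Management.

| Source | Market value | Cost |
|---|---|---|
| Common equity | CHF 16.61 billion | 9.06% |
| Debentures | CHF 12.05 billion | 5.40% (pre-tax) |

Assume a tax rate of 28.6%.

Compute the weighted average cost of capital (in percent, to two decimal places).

6.87%

Total capital V = 16.61 + 12.05 = 28.66.
Equity: weight = 16.61/28.66 = 0.5796; cost = 9.06%.
Debentures: weight = 12.05/28.66 = 0.4204; after-tax cost = 5.4% × (1 − 28.6%) = 3.8556%.
WACC = 0.5796 × 9.0600% + 0.4204 × 3.8556% = 6.8718%.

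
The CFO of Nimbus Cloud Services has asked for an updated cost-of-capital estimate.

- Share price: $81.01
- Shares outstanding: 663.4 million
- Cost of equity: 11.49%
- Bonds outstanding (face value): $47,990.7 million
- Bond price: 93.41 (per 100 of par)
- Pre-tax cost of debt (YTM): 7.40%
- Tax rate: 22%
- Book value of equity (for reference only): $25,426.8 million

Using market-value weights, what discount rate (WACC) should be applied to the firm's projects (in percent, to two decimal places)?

8.89%

Market value of equity E = 81.01 × 663.4m = 53742.034m. Market value of debt D = 47990.7m × 93.41/100 = 44828.11287m.
Total capital V = 53742.034 + 44828.11287 = 98570.14687.
Equity: weight = 53742.034/98570.14687 = 0.5452; cost = 11.49%.
Bonds outstanding: weight = 44828.11287/98570.14687 = 0.4548; after-tax cost = 7.4% × (1 − 22%) = 5.7720%.
WACC = 0.5452 × 11.4900% + 0.4548 × 5.7720% = 8.8895%.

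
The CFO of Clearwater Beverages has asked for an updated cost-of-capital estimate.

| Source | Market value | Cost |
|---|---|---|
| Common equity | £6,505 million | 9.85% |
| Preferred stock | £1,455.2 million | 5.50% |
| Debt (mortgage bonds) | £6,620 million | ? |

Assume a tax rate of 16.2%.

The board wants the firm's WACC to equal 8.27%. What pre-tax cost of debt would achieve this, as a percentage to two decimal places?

8.74%

Total capital V = 6505 + 1455.2 + 6620 = 14580.2.
Equity weight = 6505/14580.2 = 0.4462.
Preferred weight = 1455.2/14580.2 = 0.0998.
Mortgage bonds weight = 6620/14580.2 = 0.4540.
Equity contribution = 0.4462 × 9.85% = 4.3946%.
Preferred contribution = 0.0998 × 5.5% = 0.5489%.
Remaining for debt = 8.27% − 4.9435% = 3.3265%.
Rd × (1 − 16.2%) × 0.4540 = 3.3265%  ⇒  Rd = 8.7427%.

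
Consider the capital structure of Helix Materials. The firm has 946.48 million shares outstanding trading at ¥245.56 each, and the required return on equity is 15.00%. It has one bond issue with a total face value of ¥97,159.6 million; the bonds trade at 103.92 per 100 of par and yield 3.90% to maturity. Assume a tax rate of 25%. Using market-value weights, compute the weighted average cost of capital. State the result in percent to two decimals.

11.34%

Market value of equity E = 245.56 × 946.48m = 232417.6288m. Market value of debt D = 97159.6m × 103.92/100 = 100968.25632m.
Total capital V = 232417.6288 + 100968.25632 = 333385.88512.
Equity: weight = 232417.6288/333385.88512 = 0.6971; cost = 15%.
Bonds outstanding: weight = 100968.25632/333385.88512 = 0.3029; after-tax cost = 3.9% × (1 − 25%) = 2.9250%.
WACC = 0.6971 × 15.0000% + 0.3029 × 2.9250% = 11.3430%.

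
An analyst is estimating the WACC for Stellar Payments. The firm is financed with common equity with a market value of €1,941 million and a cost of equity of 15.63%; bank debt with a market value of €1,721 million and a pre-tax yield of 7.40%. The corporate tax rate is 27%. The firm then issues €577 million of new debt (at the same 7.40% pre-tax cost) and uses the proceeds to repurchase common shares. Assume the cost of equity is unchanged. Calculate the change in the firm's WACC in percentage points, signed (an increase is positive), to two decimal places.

-1.61 pp

Current WACC:
Total capital V = 1941 + 1721 = 3662.
Equity: weight = 1941/3662 = 0.5300; cost = 15.63%.
Bank debt: weight = 1721/3662 = 0.4700; after-tax cost = 7.4% × (1 − 27%) = 5.4020%.
WACC = 0.5300 × 15.6300% + 0.4700 × 5.4020% = 10.8232%.
After the change:
Total capital V = 1364 + 2298 = 3662.
Equity: weight = 1364/3662 = 0.3725; cost = 15.63%.
Bank debt: weight = 2298/3662 = 0.6275; after-tax cost = 7.4% × (1 − 27%) = 5.4020%.
WACC = 0.3725 × 15.6300% + 0.6275 × 5.4020% = 9.2117%.
Change in WACC = 9.2117% − 10.8232% = -1.6116 pp.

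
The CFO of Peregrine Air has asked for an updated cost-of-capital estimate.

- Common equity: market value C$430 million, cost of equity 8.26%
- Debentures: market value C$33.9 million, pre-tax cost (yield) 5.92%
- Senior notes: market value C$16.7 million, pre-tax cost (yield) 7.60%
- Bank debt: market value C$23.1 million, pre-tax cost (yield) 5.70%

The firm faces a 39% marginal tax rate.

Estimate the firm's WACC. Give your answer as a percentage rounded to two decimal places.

Total capital V = 430 + 33.9 + 16.7 + 23.1 = 503.7.
Equity: weight = 430/503.7 = 0.8537; cost = 8.26%.
Debentures: weight = 33.9/503.7 = 0.0673; after-tax cost = 5.92% × (1 − 39%) = 3.6112%.
Senior notes: weight = 16.7/503.7 = 0.0332; after-tax cost = 7.6% × (1 − 39%) = 4.6360%.
Bank debt: weight = 23.1/503.7 = 0.0459; after-tax cost = 5.7% × (1 − 39%) = 3.4770%.
WACC = 0.8537 × 8.2600% + 0.0673 × 3.6112% + 0.0332 × 4.6360% + 0.0459 × 3.4770% = 7.6076%.

7.61%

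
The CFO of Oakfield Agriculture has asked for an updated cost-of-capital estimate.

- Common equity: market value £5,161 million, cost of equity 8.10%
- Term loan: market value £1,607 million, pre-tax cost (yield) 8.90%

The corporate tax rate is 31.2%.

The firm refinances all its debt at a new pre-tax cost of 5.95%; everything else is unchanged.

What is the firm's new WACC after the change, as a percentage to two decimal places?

7.15%

After the change:
Total capital V = 5161 + 1607 = 6768.
Equity: weight = 5161/6768 = 0.7626; cost = 8.1%.
Term loan: weight = 1607/6768 = 0.2374; after-tax cost = 5.95% × (1 − 31.2%) = 4.0936%.
WACC = 0.7626 × 8.1000% + 0.2374 × 4.0936% = 7.1487%.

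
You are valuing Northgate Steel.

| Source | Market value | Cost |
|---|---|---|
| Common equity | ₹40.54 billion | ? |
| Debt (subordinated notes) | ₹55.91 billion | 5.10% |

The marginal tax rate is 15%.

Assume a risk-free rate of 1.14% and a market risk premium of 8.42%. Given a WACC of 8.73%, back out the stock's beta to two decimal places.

1.62

Total capital V = 40.54 + 55.91 = 96.45.
Equity weight = 40.54/96.45 = 0.4203.
Subordinated notes weight = 55.91/96.45 = 0.5797.
Debt contribution = 0.5797 × 5.1% × (1 − 15%) = 2.5129%.
Required equity contribution = 8.73% − 2.5129% = 6.2171%  ⇒  Re = 14.7913%.
CAPM: 14.7913% = 1.14% + β × 8.42%  ⇒  β = 1.6213.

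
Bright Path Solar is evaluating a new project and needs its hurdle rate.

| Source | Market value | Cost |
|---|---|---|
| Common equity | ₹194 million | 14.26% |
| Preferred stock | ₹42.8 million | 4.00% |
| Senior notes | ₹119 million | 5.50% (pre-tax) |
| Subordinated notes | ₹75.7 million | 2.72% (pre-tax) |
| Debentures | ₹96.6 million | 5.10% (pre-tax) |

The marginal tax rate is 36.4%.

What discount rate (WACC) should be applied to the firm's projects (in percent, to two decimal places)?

Total capital V = 194 + 42.8 + 119 + 75.7 + 96.6 = 528.1.
Equity: weight = 194/528.1 = 0.3674; cost = 14.26%.
Preferred: weight = 42.8/528.1 = 0.0810; cost = 4%.
Senior notes: weight = 119/528.1 = 0.2253; after-tax cost = 5.5% × (1 − 36.4%) = 3.4980%.
Subordinated notes: weight = 75.7/528.1 = 0.1433; after-tax cost = 2.72% × (1 − 36.4%) = 1.7299%.
Debentures: weight = 96.6/528.1 = 0.1829; after-tax cost = 5.1% × (1 − 36.4%) = 3.2436%.
WACC = 0.3674 × 14.2600% + 0.0810 × 4.0000% + 0.2253 × 3.4980% + 0.1433 × 1.7299% + 0.1829 × 3.2436% = 7.1922%.

7.19%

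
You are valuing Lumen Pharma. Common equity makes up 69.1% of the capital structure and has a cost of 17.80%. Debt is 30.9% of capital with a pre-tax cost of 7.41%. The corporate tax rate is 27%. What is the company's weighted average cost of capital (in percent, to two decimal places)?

After-tax cost of debt = 7.41% × (1 − 27%) = 5.4093%.
WACC = 0.691 × 17.8000% + 0.309 × 5.4093% = 13.9713%.

13.97%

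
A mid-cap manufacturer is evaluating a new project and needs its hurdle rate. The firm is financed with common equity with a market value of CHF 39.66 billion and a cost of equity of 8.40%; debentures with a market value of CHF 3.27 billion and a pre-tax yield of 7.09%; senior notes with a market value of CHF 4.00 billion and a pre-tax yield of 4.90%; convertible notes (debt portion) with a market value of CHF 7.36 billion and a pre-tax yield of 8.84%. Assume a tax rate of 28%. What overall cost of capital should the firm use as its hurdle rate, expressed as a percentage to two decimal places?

Total capital V = 39.66 + 3.27 + 4 + 7.36 = 54.29.
Equity: weight = 39.66/54.29 = 0.7305; cost = 8.4%.
Debentures: weight = 3.27/54.29 = 0.0602; after-tax cost = 7.09% × (1 − 28%) = 5.1048%.
Senior notes: weight = 4/54.29 = 0.0737; after-tax cost = 4.9% × (1 − 28%) = 3.5280%.
Convertible notes (debt portion): weight = 7.36/54.29 = 0.1356; after-tax cost = 8.84% × (1 − 28%) = 6.3648%.
WACC = 0.7305 × 8.4000% + 0.0602 × 5.1048% + 0.0737 × 3.5280% + 0.1356 × 6.3648% = 7.5667%.

7.57%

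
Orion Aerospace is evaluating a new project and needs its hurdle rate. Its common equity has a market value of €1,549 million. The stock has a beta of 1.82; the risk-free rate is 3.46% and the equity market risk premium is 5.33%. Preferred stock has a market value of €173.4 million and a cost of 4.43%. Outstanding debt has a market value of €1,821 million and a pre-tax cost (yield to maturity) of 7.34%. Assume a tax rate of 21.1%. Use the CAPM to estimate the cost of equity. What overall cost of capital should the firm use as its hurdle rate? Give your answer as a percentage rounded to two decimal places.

8.95%

Cost of equity via CAPM: Re = 3.46% + 1.82 × 5.33% = 13.1606%.
Total capital V = 1549 + 173.4 + 1821 = 3543.4.
Equity: weight = 1549/3543.4 = 0.4372; cost = 13.1606%.
Preferred: weight = 173.4/3543.4 = 0.0489; cost = 4.43%.
Debt: weight = 1821/3543.4 = 0.5139; after-tax cost = 7.34% × (1 − 21.1%) = 5.7913%.
WACC = 0.4372 × 13.1606% + 0.0489 × 4.4300% + 0.5139 × 5.7913% = 8.9462%.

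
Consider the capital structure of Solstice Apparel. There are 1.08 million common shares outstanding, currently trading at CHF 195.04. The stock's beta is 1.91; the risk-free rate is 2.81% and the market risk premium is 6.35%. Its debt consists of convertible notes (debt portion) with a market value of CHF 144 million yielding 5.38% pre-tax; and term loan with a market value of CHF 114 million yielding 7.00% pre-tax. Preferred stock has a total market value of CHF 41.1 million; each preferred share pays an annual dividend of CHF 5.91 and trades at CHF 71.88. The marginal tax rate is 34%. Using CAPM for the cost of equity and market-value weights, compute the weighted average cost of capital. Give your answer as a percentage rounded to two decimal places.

Cost of equity via CAPM: Re = 2.81% + 1.91 × 6.35% = 14.9385%.
Cost of preferred: Rp = 5.91 / 71.88 = 8.2220%.
Market value of equity E = 195.04 × 1.08m = 210.6432m.
Total capital V = 210.6432 + 41.1 + 144 + 114 = 509.7432.
Equity: weight = 210.6432/509.7432 = 0.4132; cost = 14.9385%.
Preferred: weight = 41.1/509.7432 = 0.0806; cost = 8.222%.
Convertible notes (debt portion): weight = 144/509.7432 = 0.2825; after-tax cost = 5.38% × (1 − 34%) = 3.5508%.
Term loan: weight = 114/509.7432 = 0.2236; after-tax cost = 7% × (1 − 34%) = 4.6200%.
WACC = 0.4132 × 14.9385% + 0.0806 × 8.2220% + 0.2825 × 3.5508% + 0.2236 × 4.6200% = 8.8723%.

8.87%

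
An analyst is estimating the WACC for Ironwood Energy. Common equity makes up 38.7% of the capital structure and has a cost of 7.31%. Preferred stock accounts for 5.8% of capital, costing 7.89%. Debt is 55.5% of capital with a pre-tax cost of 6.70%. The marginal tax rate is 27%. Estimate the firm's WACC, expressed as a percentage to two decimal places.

After-tax cost of debt = 6.7% × (1 − 27%) = 4.8910%.
WACC = 0.387 × 7.3100% + 0.058 × 7.8900% + 0.555 × 4.8910% = 6.0011%.

6.00%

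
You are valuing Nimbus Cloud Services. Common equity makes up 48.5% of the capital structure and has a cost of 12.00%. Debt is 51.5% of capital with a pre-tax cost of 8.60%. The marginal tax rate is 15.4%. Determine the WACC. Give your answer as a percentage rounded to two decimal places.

9.57%

After-tax cost of debt = 8.6% × (1 − 15.4%) = 7.2756%.
WACC = 0.485 × 12.0000% + 0.515 × 7.2756% = 9.5669%.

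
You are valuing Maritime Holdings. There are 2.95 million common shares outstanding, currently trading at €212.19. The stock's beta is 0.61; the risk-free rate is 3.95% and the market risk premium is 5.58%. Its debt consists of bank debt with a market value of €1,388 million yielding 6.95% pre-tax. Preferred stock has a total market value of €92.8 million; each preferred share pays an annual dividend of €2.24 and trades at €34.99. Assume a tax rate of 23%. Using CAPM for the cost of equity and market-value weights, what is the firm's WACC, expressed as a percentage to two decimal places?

Cost of equity via CAPM: Re = 3.95% + 0.61 × 5.58% = 7.3538%.
Cost of preferred: Rp = 2.24 / 34.99 = 6.4018%.
Market value of equity E = 212.19 × 2.95m = 625.9605m.
Total capital V = 625.9605 + 92.8 + 1388 = 2106.7605.
Equity: weight = 625.9605/2106.7605 = 0.2971; cost = 7.3538%.
Preferred: weight = 92.8/2106.7605 = 0.0440; cost = 6.4018%.
Bank debt: weight = 1388/2106.7605 = 0.6588; after-tax cost = 6.95% × (1 − 23%) = 5.3515%.
WACC = 0.2971 × 7.3538% + 0.0440 × 6.4018% + 0.6588 × 5.3515% = 5.9927%.

5.99%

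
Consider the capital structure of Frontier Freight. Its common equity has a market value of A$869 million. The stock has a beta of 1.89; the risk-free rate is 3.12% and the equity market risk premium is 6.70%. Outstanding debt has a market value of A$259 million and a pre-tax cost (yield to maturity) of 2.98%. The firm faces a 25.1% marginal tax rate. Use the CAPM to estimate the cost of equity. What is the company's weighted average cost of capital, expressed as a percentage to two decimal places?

12.67%

Cost of equity via CAPM: Re = 3.12% + 1.89 × 6.7% = 15.7830%.
Total capital V = 869 + 259 = 1128.
Equity: weight = 869/1128 = 0.7704; cost = 15.783%.
Debt: weight = 259/1128 = 0.2296; after-tax cost = 2.98% × (1 − 25.1%) = 2.2320%.
WACC = 0.7704 × 15.7830% + 0.2296 × 2.2320% = 12.6716%.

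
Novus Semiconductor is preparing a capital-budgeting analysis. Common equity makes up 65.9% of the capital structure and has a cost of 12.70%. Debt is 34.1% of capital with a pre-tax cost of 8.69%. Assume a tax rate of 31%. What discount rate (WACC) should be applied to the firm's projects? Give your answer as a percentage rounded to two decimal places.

10.41%

After-tax cost of debt = 8.69% × (1 − 31%) = 5.9961%.
WACC = 0.659 × 12.7000% + 0.341 × 5.9961% = 10.4140%.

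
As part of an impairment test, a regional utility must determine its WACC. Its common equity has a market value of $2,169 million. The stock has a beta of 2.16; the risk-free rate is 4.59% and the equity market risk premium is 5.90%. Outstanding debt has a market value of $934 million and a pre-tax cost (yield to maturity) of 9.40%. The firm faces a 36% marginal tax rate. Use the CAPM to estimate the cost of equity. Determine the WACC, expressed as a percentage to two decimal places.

Cost of equity via CAPM: Re = 4.59% + 2.16 × 5.9% = 17.3340%.
Total capital V = 2169 + 934 = 3103.
Equity: weight = 2169/3103 = 0.6990; cost = 17.334%.
Debt: weight = 934/3103 = 0.3010; after-tax cost = 9.4% × (1 − 36%) = 6.0160%.
WACC = 0.6990 × 17.3340% + 0.3010 × 6.0160% = 13.9273%.

13.93%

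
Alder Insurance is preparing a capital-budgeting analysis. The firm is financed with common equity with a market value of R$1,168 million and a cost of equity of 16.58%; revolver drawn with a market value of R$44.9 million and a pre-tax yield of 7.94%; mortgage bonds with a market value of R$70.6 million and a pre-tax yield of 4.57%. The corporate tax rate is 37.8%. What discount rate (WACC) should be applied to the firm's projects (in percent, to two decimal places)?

15.42%

Total capital V = 1168 + 44.9 + 70.6 = 1283.5.
Equity: weight = 1168/1283.5 = 0.9100; cost = 16.58%.
Revolver drawn: weight = 44.9/1283.5 = 0.0350; after-tax cost = 7.94% × (1 − 37.8%) = 4.9387%.
Mortgage bonds: weight = 70.6/1283.5 = 0.0550; after-tax cost = 4.57% × (1 − 37.8%) = 2.8425%.
WACC = 0.9100 × 16.5800% + 0.0350 × 4.9387% + 0.0550 × 2.8425% = 15.4171%.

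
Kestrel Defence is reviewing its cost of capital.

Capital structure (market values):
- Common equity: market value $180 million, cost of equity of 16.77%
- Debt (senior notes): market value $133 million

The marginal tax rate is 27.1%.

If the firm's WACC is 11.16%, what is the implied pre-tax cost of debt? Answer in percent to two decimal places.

Total capital V = 180 + 133 = 313.
Equity weight = 180/313 = 0.5751.
Senior notes weight = 133/313 = 0.4249.
Equity contribution = 0.5751 × 16.77% = 9.6441%.
Remaining for debt = 11.16% − 9.6441% = 1.5159%.
Rd × (1 − 27.1%) × 0.4249 = 1.5159%  ⇒  Rd = 4.8937%.

4.89%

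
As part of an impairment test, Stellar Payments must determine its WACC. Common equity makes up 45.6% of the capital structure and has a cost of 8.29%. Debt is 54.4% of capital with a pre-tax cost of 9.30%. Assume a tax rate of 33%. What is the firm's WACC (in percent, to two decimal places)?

After-tax cost of debt = 9.3% × (1 − 33%) = 6.2310%.
WACC = 0.456 × 8.2900% + 0.544 × 6.2310% = 7.1699%.

7.17%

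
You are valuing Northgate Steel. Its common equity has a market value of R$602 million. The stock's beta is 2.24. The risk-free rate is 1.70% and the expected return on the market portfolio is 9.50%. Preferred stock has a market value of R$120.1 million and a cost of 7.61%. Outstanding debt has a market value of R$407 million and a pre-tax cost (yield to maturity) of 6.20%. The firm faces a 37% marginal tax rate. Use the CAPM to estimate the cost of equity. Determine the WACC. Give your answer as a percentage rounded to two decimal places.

Market risk premium = 9.5% − 1.7% = 7.8%.
Cost of equity via CAPM: Re = 1.7% + 2.24 × 7.8% = 19.1720%.
Total capital V = 602 + 120.1 + 407 = 1129.1.
Equity: weight = 602/1129.1 = 0.5332; cost = 19.172%.
Preferred: weight = 120.1/1129.1 = 0.1064; cost = 7.61%.
Debt: weight = 407/1129.1 = 0.3605; after-tax cost = 6.2% × (1 − 37%) = 3.9060%.
WACC = 0.5332 × 19.1720% + 0.1064 × 7.6100% + 0.3605 × 3.9060% = 12.4393%.

12.44%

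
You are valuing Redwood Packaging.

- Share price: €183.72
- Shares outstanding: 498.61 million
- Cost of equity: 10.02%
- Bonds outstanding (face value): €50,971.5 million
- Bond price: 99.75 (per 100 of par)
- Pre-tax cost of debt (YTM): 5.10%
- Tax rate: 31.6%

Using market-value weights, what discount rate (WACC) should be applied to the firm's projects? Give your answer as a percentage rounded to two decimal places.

7.69%

Market value of equity E = 183.72 × 498.61m = 91604.6292m. Market value of debt D = 50971.5m × 99.75/100 = 50844.07125m.
Total capital V = 91604.6292 + 50844.07125 = 142448.70045.
Equity: weight = 91604.6292/142448.70045 = 0.6431; cost = 10.02%.
Bonds outstanding: weight = 50844.07125/142448.70045 = 0.3569; after-tax cost = 5.1% × (1 − 31.6%) = 3.4884%.
WACC = 0.6431 × 10.0200% + 0.3569 × 3.4884% = 7.6887%.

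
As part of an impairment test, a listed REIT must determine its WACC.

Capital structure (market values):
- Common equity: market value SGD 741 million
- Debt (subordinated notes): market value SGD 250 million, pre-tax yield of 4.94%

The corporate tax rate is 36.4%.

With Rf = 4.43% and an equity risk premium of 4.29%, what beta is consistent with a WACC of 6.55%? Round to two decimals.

Total capital V = 741 + 250 = 991.
Equity weight = 741/991 = 0.7477.
Subordinated notes weight = 250/991 = 0.2523.
Debt contribution = 0.2523 × 4.94% × (1 − 36.4%) = 0.7926%.
Required equity contribution = 6.55% − 0.7926% = 5.7574%  ⇒  Re = 7.6999%.
CAPM: 7.6999% = 4.43% + β × 4.29%  ⇒  β = 0.7622.

0.76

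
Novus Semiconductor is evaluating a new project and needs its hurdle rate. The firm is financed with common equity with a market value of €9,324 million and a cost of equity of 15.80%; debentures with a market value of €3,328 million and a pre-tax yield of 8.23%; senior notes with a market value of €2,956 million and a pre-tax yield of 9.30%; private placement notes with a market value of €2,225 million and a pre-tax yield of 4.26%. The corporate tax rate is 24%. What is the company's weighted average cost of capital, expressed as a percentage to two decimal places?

11.00%

Total capital V = 9324 + 3328 + 2956 + 2225 = 17833.
Equity: weight = 9324/17833 = 0.5229; cost = 15.8%.
Debentures: weight = 3328/17833 = 0.1866; after-tax cost = 8.23% × (1 − 24%) = 6.2548%.
Senior notes: weight = 2956/17833 = 0.1658; after-tax cost = 9.3% × (1 − 24%) = 7.0680%.
Private placement notes: weight = 2225/17833 = 0.1248; after-tax cost = 4.26% × (1 − 24%) = 3.2376%.
WACC = 0.5229 × 15.8000% + 0.1866 × 6.2548% + 0.1658 × 7.0680% + 0.1248 × 3.2376% = 11.0039%.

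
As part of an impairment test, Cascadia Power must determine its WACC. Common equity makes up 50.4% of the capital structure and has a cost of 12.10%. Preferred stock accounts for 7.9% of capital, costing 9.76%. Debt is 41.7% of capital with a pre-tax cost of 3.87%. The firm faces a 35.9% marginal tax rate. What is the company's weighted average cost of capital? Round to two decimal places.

After-tax cost of debt = 3.87% × (1 − 35.9%) = 2.4807%.
WACC = 0.504 × 12.1000% + 0.079 × 9.7600% + 0.417 × 2.4807% = 7.9039%.

7.90%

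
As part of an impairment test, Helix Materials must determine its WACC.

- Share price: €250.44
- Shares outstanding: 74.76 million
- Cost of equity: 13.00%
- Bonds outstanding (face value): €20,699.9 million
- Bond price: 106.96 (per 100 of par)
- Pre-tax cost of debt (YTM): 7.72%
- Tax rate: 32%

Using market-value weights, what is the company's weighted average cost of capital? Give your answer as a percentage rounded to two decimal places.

8.80%

Market value of equity E = 250.44 × 74.76m = 18722.8944m. Market value of debt D = 20699.9m × 106.96/100 = 22140.61304m.
Total capital V = 18722.8944 + 22140.61304 = 40863.50744.
Equity: weight = 18722.8944/40863.50744 = 0.4582; cost = 13%.
Bonds outstanding: weight = 22140.61304/40863.50744 = 0.5418; after-tax cost = 7.72% × (1 − 32%) = 5.2496%.
WACC = 0.4582 × 13.0000% + 0.5418 × 5.2496% = 8.8007%.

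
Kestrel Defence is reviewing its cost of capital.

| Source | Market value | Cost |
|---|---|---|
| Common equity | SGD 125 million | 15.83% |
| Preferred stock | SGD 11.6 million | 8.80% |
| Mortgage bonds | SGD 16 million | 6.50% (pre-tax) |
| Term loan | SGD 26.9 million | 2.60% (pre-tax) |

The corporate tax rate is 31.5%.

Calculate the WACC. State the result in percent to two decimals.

12.26%

Total capital V = 125 + 11.6 + 16 + 26.9 = 179.5.
Equity: weight = 125/179.5 = 0.6964; cost = 15.83%.
Preferred: weight = 11.6/179.5 = 0.0646; cost = 8.8%.
Mortgage bonds: weight = 16/179.5 = 0.0891; after-tax cost = 6.5% × (1 − 31.5%) = 4.4525%.
Term loan: weight = 26.9/179.5 = 0.1499; after-tax cost = 2.6% × (1 − 31.5%) = 1.7810%.
WACC = 0.6964 × 15.8300% + 0.0646 × 8.8000% + 0.0891 × 4.4525% + 0.1499 × 1.7810% = 12.2561%.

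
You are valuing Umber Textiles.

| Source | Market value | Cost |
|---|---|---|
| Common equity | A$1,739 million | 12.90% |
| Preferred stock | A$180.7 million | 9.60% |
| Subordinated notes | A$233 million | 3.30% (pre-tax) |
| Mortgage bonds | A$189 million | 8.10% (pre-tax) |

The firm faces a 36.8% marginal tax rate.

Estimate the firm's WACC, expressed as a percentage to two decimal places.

Total capital V = 1739 + 180.7 + 233 + 189 = 2341.7.
Equity: weight = 1739/2341.7 = 0.7426; cost = 12.9%.
Preferred: weight = 180.7/2341.7 = 0.0772; cost = 9.6%.
Subordinated notes: weight = 233/2341.7 = 0.0995; after-tax cost = 3.3% × (1 − 36.8%) = 2.0856%.
Mortgage bonds: weight = 189/2341.7 = 0.0807; after-tax cost = 8.1% × (1 − 36.8%) = 5.1192%.
WACC = 0.7426 × 12.9000% + 0.0772 × 9.6000% + 0.0995 × 2.0856% + 0.0807 × 5.1192% = 10.9413%.

10.94%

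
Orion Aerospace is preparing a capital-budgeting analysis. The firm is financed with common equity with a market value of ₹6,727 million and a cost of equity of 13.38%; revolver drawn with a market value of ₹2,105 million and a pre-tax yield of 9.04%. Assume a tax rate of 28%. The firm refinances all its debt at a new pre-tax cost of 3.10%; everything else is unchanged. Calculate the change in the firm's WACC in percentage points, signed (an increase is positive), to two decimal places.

-1.02 pp

Current WACC:
Total capital V = 6727 + 2105 = 8832.
Equity: weight = 6727/8832 = 0.7617; cost = 13.38%.
Revolver drawn: weight = 2105/8832 = 0.2383; after-tax cost = 9.04% × (1 − 28%) = 6.5088%.
WACC = 0.7617 × 13.3800% + 0.2383 × 6.5088% = 11.7423%.
After the change:
Total capital V = 6727 + 2105 = 8832.
Equity: weight = 6727/8832 = 0.7617; cost = 13.38%.
Revolver drawn: weight = 2105/8832 = 0.2383; after-tax cost = 3.1% × (1 − 28%) = 2.2320%.
WACC = 0.7617 × 13.3800% + 0.2383 × 2.2320% = 10.7230%.
Change in WACC = 10.7230% − 11.7423% = -1.0193 pp.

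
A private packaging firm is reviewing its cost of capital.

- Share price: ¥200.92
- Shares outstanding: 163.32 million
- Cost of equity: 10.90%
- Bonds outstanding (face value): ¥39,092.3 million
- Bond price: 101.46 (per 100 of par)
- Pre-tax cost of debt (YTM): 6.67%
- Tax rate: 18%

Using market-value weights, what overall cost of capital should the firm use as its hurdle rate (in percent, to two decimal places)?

Market value of equity E = 200.92 × 163.32m = 32814.2544m. Market value of debt D = 39092.3m × 101.46/100 = 39663.04758m.
Total capital V = 32814.2544 + 39663.04758 = 72477.30198.
Equity: weight = 32814.2544/72477.30198 = 0.4528; cost = 10.9%.
Bonds outstanding: weight = 39663.04758/72477.30198 = 0.5472; after-tax cost = 6.67% × (1 − 18%) = 5.4694%.
WACC = 0.4528 × 10.9000% + 0.5472 × 5.4694% = 7.9281%.

7.93%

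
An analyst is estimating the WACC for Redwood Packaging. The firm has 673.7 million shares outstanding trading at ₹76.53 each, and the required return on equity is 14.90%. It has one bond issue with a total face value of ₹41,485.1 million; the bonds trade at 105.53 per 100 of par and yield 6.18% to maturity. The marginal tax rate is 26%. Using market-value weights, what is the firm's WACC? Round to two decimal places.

Market value of equity E = 76.53 × 673.7m = 51558.261m. Market value of debt D = 41485.1m × 105.53/100 = 43779.22603m.
Total capital V = 51558.261 + 43779.22603 = 95337.48703.
Equity: weight = 51558.261/95337.48703 = 0.5408; cost = 14.9%.
Bonds outstanding: weight = 43779.22603/95337.48703 = 0.4592; after-tax cost = 6.18% × (1 − 26%) = 4.5732%.
WACC = 0.5408 × 14.9000% + 0.4592 × 4.5732% = 10.1579%.

10.16%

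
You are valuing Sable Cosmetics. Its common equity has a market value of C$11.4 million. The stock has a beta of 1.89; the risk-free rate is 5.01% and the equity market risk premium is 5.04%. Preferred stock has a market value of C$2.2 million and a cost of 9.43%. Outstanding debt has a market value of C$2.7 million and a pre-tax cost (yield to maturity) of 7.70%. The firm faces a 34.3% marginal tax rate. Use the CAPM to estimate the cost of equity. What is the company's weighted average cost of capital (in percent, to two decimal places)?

Cost of equity via CAPM: Re = 5.01% + 1.89 × 5.04% = 14.5356%.
Total capital V = 11.4 + 2.2 + 2.7 = 16.3.
Equity: weight = 11.4/16.3 = 0.6994; cost = 14.5356%.
Preferred: weight = 2.2/16.3 = 0.1350; cost = 9.43%.
Debt: weight = 2.7/16.3 = 0.1656; after-tax cost = 7.7% × (1 − 34.3%) = 5.0589%.
WACC = 0.6994 × 14.5356% + 0.1350 × 9.4300% + 0.1656 × 5.0589% = 12.2767%.

12.28%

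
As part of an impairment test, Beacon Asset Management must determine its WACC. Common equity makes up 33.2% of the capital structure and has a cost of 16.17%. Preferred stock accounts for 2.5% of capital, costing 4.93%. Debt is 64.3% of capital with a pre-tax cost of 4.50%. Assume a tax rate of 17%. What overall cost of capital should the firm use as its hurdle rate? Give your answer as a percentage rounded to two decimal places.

7.89%

After-tax cost of debt = 4.5% × (1 − 17%) = 3.7350%.
WACC = 0.332 × 16.1700% + 0.025 × 4.9300% + 0.643 × 3.7350% = 7.8933%.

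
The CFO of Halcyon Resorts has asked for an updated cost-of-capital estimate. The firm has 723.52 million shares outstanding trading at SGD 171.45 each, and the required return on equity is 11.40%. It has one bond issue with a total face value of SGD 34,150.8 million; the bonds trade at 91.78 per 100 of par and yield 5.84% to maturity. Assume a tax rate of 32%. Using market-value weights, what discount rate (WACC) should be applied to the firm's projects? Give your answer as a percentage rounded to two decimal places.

9.90%

Market value of equity E = 171.45 × 723.52m = 124047.504m. Market value of debt D = 34150.8m × 91.78/100 = 31343.60424m.
Total capital V = 124047.504 + 31343.60424 = 155391.10824.
Equity: weight = 124047.504/155391.10824 = 0.7983; cost = 11.4%.
Bonds outstanding: weight = 31343.60424/155391.10824 = 0.2017; after-tax cost = 5.84% × (1 − 32%) = 3.9712%.
WACC = 0.7983 × 11.4000% + 0.2017 × 3.9712% = 9.9016%.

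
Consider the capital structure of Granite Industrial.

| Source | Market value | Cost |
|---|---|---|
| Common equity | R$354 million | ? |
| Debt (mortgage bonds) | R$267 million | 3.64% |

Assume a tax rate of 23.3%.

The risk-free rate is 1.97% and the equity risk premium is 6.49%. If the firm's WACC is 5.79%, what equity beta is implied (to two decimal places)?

Total capital V = 354 + 267 = 621.
Equity weight = 354/621 = 0.5700.
Mortgage bonds weight = 267/621 = 0.4300.
Debt contribution = 0.4300 × 3.64% × (1 − 23.3%) = 1.2004%.
Required equity contribution = 5.79% − 1.2004% = 4.5896%  ⇒  Re = 8.0513%.
CAPM: 8.0513% = 1.97% + β × 6.49%  ⇒  β = 0.9370.

0.94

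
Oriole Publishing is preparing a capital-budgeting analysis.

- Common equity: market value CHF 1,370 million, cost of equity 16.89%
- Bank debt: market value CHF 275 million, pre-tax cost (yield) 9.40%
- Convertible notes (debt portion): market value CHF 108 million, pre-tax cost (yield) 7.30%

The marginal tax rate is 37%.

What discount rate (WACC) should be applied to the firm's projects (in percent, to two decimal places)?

Total capital V = 1370 + 275 + 108 = 1753.
Equity: weight = 1370/1753 = 0.7815; cost = 16.89%.
Bank debt: weight = 275/1753 = 0.1569; after-tax cost = 9.4% × (1 − 37%) = 5.9220%.
Convertible notes (debt portion): weight = 108/1753 = 0.0616; after-tax cost = 7.3% × (1 − 37%) = 4.5990%.
WACC = 0.7815 × 16.8900% + 0.1569 × 5.9220% + 0.0616 × 4.5990% = 14.4122%.

14.41%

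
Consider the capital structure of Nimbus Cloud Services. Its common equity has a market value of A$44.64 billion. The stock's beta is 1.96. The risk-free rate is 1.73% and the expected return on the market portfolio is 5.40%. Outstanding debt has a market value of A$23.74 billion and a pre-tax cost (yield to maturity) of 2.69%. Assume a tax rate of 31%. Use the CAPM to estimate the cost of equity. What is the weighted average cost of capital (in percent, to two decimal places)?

6.47%

Market risk premium = 5.4% − 1.73% = 3.67%.
Cost of equity via CAPM: Re = 1.73% + 1.96 × 3.67% = 8.9232%.
Total capital V = 44.64 + 23.74 = 68.38.
Equity: weight = 44.64/68.38 = 0.6528; cost = 8.9232%.
Debt: weight = 23.74/68.38 = 0.3472; after-tax cost = 2.69% × (1 − 31%) = 1.8561%.
WACC = 0.6528 × 8.9232% + 0.3472 × 1.8561% = 6.4697%.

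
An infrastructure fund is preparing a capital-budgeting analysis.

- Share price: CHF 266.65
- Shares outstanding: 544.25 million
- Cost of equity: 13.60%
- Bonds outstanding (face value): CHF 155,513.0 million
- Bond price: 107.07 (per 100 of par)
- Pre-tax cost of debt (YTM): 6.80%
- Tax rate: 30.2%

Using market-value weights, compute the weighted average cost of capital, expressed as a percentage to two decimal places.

8.87%

Market value of equity E = 266.65 × 544.25m = 145124.2625m. Market value of debt D = 155513m × 107.07/100 = 166507.7691m.
Total capital V = 145124.2625 + 166507.7691 = 311632.0316.
Equity: weight = 145124.2625/311632.0316 = 0.4657; cost = 13.6%.
Bonds outstanding: weight = 166507.7691/311632.0316 = 0.5343; after-tax cost = 6.8% × (1 − 30.2%) = 4.7464%.
WACC = 0.4657 × 13.6000% + 0.5343 × 4.7464% = 8.8694%.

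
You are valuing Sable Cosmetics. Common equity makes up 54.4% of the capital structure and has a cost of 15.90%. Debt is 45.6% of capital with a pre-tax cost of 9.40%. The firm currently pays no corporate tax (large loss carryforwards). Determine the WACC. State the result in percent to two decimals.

12.94%

After-tax cost of debt = 9.4% × (1 − 0%) = 9.4000%.
WACC = 0.544 × 15.9000% + 0.456 × 9.4000% = 12.9360%.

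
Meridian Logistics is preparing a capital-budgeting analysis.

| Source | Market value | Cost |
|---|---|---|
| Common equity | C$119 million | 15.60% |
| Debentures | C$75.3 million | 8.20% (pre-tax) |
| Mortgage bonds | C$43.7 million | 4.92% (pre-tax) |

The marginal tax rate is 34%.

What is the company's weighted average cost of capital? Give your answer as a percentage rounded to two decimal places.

10.11%

Total capital V = 119 + 75.3 + 43.7 = 238.
Equity: weight = 119/238 = 0.5000; cost = 15.6%.
Debentures: weight = 75.3/238 = 0.3164; after-tax cost = 8.2% × (1 − 34%) = 5.4120%.
Mortgage bonds: weight = 43.7/238 = 0.1836; after-tax cost = 4.92% × (1 − 34%) = 3.2472%.
WACC = 0.5000 × 15.6000% + 0.3164 × 5.4120% + 0.1836 × 3.2472% = 10.1085%.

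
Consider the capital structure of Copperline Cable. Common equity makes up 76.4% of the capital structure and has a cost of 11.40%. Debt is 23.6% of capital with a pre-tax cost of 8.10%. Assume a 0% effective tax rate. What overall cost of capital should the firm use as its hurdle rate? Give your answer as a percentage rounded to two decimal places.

After-tax cost of debt = 8.1% × (1 − 0%) = 8.1000%.
WACC = 0.764 × 11.4000% + 0.236 × 8.1000% = 10.6212%.

10.62%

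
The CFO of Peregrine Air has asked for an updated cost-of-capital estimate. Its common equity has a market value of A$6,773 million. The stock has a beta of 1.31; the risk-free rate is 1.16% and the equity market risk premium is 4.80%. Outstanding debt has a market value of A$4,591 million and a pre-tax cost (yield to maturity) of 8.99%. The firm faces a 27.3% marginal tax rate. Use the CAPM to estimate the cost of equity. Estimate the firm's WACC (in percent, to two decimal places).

Cost of equity via CAPM: Re = 1.16% + 1.31 × 4.8% = 7.4480%.
Total capital V = 6773 + 4591 = 11364.
Equity: weight = 6773/11364 = 0.5960; cost = 7.448%.
Debt: weight = 4591/11364 = 0.4040; after-tax cost = 8.99% × (1 − 27.3%) = 6.5357%.
WACC = 0.5960 × 7.4480% + 0.4040 × 6.5357% = 7.0794%.

7.08%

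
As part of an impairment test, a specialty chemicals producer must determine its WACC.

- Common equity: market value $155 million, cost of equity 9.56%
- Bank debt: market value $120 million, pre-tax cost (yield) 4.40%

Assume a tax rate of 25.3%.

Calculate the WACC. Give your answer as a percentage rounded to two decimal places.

6.82%

Total capital V = 155 + 120 = 275.
Equity: weight = 155/275 = 0.5636; cost = 9.56%.
Bank debt: weight = 120/275 = 0.4364; after-tax cost = 4.4% × (1 − 25.3%) = 3.2868%.
WACC = 0.5636 × 9.5600% + 0.4364 × 3.2868% = 6.8226%.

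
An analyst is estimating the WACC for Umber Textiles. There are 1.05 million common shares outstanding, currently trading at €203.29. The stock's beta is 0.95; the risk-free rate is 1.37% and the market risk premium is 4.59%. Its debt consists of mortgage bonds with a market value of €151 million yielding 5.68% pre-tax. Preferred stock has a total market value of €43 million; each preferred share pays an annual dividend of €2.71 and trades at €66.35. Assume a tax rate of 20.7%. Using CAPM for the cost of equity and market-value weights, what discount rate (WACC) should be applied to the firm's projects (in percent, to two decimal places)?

5.10%

Cost of equity via CAPM: Re = 1.37% + 0.95 × 4.59% = 5.7305%.
Cost of preferred: Rp = 2.71 / 66.35 = 4.0844%.
Market value of equity E = 203.29 × 1.05m = 213.4545m.
Total capital V = 213.4545 + 43 + 151 = 407.4545.
Equity: weight = 213.4545/407.4545 = 0.5239; cost = 5.7305%.
Preferred: weight = 43/407.4545 = 0.1055; cost = 4.0844%.
Mortgage bonds: weight = 151/407.4545 = 0.3706; after-tax cost = 5.68% × (1 − 20.7%) = 4.5042%.
WACC = 0.5239 × 5.7305% + 0.1055 × 4.0844% + 0.3706 × 4.5042% = 5.1023%.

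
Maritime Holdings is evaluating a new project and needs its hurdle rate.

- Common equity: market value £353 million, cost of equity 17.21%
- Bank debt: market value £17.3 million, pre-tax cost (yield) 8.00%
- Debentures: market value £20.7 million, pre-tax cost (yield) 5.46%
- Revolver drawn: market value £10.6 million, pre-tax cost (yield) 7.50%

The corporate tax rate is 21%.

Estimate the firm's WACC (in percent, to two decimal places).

Total capital V = 353 + 17.3 + 20.7 + 10.6 = 401.6.
Equity: weight = 353/401.6 = 0.8790; cost = 17.21%.
Bank debt: weight = 17.3/401.6 = 0.0431; after-tax cost = 8% × (1 − 21%) = 6.3200%.
Debentures: weight = 20.7/401.6 = 0.0515; after-tax cost = 5.46% × (1 − 21%) = 4.3134%.
Revolver drawn: weight = 10.6/401.6 = 0.0264; after-tax cost = 7.5% × (1 − 21%) = 5.9250%.
WACC = 0.8790 × 17.2100% + 0.0431 × 6.3200% + 0.0515 × 4.3134% + 0.0264 × 5.9250% = 15.7783%.

15.78%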